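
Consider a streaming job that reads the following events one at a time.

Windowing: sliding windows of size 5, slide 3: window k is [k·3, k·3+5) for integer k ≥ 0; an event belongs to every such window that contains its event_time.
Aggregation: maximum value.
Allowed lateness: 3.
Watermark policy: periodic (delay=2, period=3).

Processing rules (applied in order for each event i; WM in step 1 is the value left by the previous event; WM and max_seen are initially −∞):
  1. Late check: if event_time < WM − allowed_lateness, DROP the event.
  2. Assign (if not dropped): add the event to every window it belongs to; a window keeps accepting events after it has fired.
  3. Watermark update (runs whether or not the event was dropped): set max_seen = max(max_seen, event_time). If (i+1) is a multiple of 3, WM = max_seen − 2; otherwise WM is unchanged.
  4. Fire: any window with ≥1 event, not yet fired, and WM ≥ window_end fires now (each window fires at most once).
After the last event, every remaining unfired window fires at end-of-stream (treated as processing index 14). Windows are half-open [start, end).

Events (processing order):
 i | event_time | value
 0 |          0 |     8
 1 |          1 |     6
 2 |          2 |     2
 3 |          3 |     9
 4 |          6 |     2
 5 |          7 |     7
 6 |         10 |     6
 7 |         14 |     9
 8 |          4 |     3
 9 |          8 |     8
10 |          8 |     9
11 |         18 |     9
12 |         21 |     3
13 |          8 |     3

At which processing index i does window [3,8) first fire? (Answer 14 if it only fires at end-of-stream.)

i=0 t=0 v=8: → [0,5); WM=−∞
i=1 t=1 v=6: → [0,5); WM=−∞
i=2 t=2 v=2: → [0,5); WM=0
i=3 t=3 v=9: → [3,8),[0,5); WM=0
i=4 t=6 v=2: → [6,11),[3,8); WM=0
i=5 t=7 v=7: → [6,11),[3,8); WM=5; [0,5) fires=9
i=6 t=10 v=6: → [9,14),[6,11); WM=5
i=7 t=14 v=9: → [12,17); WM=5
i=8 t=4 v=3: → [3,8),[0,5); WM=12; [3,8) fires=9 [6,11) fires=7
i=9 t=8 v=8: DROP (t<12-3); WM=12
i=10 t=8 v=9: DROP (t<12-3); WM=12
i=11 t=18 v=9: → [18,23),[15,20); WM=16; [9,14) fires=6
i=12 t=21 v=3: → [21,26),[18,23); WM=16
i=13 t=8 v=3: DROP (t<16-3); WM=16

8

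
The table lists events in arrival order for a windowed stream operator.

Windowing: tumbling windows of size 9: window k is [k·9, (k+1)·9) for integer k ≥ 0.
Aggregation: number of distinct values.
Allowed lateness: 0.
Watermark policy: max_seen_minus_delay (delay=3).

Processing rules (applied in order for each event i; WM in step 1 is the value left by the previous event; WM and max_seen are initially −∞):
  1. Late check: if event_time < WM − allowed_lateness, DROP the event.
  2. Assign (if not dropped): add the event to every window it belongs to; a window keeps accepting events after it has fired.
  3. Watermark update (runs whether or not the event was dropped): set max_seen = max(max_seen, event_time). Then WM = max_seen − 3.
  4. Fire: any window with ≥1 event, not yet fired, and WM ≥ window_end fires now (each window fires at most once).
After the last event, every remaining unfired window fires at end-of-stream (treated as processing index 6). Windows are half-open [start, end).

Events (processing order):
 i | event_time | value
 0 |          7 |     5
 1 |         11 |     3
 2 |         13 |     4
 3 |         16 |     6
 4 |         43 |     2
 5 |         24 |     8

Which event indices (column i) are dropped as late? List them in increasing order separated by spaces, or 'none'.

i=0 t=7 v=5: → [0,9); WM=4
i=1 t=11 v=3: → [9,18); WM=8
i=2 t=13 v=4: → [9,18); WM=10; [0,9) fires=1
i=3 t=16 v=6: → [9,18); WM=13
i=4 t=43 v=2: → [36,45); WM=40; [9,18) fires=3
i=5 t=24 v=8: DROP (t<40-0); WM=40

5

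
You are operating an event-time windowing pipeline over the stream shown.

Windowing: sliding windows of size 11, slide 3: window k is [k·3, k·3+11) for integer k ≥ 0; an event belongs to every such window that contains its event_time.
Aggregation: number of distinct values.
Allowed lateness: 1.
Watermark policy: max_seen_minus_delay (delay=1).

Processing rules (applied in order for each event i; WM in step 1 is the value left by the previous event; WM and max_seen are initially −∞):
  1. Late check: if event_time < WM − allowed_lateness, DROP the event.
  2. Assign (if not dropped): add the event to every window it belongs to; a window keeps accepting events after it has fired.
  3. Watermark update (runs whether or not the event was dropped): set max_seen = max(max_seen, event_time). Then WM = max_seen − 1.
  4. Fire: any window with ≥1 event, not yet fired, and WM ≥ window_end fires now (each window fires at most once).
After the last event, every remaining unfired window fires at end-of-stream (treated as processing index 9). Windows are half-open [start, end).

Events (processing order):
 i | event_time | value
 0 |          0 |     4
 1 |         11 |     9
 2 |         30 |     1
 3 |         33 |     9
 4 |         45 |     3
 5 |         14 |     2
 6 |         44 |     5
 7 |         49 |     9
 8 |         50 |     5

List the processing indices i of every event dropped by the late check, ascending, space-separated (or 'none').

i=0 t=0 v=4: → [0,11); WM=-1
i=1 t=11 v=9: → [9,20),[6,17),[3,14); WM=10
i=2 t=30 v=1: → [30,41),[27,38),[24,35),[21,32); WM=29; [0,11) fires=1 [3,14) fires=1 [6,17) fires=1 [9,20) fires=1
i=3 t=33 v=9: → [33,44),[30,41),[27,38),[24,35); WM=32; [21,32) fires=1
i=4 t=45 v=3: → [45,56),[42,53),[39,50),[36,47); WM=44; [24,35) fires=2 [27,38) fires=2 [30,41) fires=2 [33,44) fires=1
i=5 t=14 v=2: DROP (t<44-1); WM=44
i=6 t=44 v=5: → [42,53),[39,50),[36,47); WM=44
i=7 t=49 v=9: → [48,59),[45,56),[42,53),[39,50); WM=48; [36,47) fires=2
i=8 t=50 v=5: → [48,59),[45,56),[42,53); WM=49

5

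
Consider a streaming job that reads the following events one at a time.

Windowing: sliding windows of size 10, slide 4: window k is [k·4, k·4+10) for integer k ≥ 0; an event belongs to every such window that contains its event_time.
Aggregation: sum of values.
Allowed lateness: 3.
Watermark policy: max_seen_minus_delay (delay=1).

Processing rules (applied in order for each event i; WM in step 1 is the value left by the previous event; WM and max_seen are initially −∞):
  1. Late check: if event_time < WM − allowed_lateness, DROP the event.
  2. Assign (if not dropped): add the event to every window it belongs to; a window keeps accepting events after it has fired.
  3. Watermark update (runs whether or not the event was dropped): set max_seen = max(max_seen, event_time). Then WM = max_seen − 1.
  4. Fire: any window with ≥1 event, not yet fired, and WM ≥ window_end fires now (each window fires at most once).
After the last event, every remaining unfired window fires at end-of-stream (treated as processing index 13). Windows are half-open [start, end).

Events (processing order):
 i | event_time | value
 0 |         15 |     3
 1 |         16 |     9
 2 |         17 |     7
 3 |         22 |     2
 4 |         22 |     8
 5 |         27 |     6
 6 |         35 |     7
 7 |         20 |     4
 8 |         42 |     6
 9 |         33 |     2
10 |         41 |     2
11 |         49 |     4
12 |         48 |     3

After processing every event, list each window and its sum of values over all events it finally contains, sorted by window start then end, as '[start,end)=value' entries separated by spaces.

i=0 t=15 v=3: → [12,22),[8,18); WM=14
i=1 t=16 v=9: → [16,26),[12,22),[8,18); WM=15
i=2 t=17 v=7: → [16,26),[12,22),[8,18); WM=16
i=3 t=22 v=2: → [20,30),[16,26); WM=21; [8,18) fires=19
i=4 t=22 v=8: → [20,30),[16,26); WM=21
i=5 t=27 v=6: → [24,34),[20,30); WM=26; [12,22) fires=19 [16,26) fires=26
i=6 t=35 v=7: → [32,42),[28,38); WM=34; [20,30) fires=16 [24,34) fires=6
i=7 t=20 v=4: DROP (t<34-3); WM=34
i=8 t=42 v=6: → [40,50),[36,46); WM=41; [28,38) fires=7
i=9 t=33 v=2: DROP (t<41-3); WM=41
i=10 t=41 v=2: → [40,50),[36,46),[32,42); WM=41
i=11 t=49 v=4: → [48,58),[44,54),[40,50); WM=48; [32,42) fires=9 [36,46) fires=8
i=12 t=48 v=3: → [48,58),[44,54),[40,50); WM=48

[8,18)=19 [12,22)=19 [16,26)=26 [20,30)=16 [24,34)=6 [28,38)=7 [32,42)=9 [36,46)=8 [40,50)=15 [44,54)=7 [48,58)=7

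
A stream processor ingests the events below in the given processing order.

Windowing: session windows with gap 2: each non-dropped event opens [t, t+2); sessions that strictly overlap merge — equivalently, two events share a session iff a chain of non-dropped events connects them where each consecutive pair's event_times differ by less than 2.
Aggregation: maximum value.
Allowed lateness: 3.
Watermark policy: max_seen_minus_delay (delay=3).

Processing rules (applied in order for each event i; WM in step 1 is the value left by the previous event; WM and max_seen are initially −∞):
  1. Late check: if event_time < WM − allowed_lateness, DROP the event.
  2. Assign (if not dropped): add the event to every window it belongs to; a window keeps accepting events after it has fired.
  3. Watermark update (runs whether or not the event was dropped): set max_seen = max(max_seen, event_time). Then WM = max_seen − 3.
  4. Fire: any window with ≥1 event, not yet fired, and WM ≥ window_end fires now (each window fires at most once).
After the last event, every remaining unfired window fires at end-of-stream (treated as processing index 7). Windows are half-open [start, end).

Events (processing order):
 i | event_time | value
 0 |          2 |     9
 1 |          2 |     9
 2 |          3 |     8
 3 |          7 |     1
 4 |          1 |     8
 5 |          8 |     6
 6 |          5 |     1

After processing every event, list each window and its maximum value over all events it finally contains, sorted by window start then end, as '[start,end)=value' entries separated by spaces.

i=0 t=2 v=9: → [2,4); WM=-1
i=1 t=2 v=9: → [2,4); WM=-1
i=2 t=3 v=8: → [2,5); WM=0
i=3 t=7 v=1: → [7,9); WM=4
i=4 t=1 v=8: → [1,5); WM=4
i=5 t=8 v=6: → [7,10); WM=5
i=6 t=5 v=1: → [5,7); WM=5

[1,5)=9 [5,7)=1 [7,10)=6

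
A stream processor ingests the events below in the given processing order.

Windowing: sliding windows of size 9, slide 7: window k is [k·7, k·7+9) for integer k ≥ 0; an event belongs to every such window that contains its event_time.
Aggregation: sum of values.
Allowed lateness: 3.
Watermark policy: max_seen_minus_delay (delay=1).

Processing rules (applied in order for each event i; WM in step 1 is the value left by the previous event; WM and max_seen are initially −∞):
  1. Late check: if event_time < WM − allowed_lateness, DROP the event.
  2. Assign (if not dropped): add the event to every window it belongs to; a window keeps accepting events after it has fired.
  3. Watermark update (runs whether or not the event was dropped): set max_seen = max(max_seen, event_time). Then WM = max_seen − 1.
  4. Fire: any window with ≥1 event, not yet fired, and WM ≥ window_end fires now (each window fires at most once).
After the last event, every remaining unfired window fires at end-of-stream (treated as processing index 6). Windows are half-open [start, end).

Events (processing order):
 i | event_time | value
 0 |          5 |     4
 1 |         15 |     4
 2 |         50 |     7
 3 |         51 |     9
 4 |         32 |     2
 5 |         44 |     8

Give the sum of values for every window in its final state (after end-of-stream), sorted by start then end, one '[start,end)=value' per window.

[0,9)=4 [7,16)=4 [14,23)=4 [42,51)=7 [49,58)=16

i=0 t=5 v=4: → [0,9); WM=4
i=1 t=15 v=4: → [14,23),[7,16); WM=14; [0,9) fires=4
i=2 t=50 v=7: → [49,58),[42,51); WM=49; [7,16) fires=4 [14,23) fires=4
i=3 t=51 v=9: → [49,58); WM=50
i=4 t=32 v=2: DROP (t<50-3); WM=50
i=5 t=44 v=8: DROP (t<50-3); WM=50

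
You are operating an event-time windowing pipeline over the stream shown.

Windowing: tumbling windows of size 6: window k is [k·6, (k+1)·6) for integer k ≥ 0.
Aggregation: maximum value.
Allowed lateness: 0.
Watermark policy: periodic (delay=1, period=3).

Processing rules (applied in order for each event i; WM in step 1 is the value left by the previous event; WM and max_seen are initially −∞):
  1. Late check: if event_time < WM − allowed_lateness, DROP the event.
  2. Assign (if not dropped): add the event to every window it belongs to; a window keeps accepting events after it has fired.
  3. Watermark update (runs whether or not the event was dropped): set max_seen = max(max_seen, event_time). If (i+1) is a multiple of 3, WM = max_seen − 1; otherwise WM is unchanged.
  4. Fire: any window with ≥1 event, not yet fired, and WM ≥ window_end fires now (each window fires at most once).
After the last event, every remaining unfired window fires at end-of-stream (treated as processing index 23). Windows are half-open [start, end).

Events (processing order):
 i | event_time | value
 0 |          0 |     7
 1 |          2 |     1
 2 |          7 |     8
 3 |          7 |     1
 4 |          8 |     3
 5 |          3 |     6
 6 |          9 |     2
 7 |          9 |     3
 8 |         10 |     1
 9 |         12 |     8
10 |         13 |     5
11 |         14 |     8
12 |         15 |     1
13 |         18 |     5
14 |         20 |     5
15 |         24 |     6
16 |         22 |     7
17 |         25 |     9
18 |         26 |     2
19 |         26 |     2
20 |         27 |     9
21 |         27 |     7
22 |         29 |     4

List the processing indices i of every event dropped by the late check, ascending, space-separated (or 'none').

5

i=0 t=0 v=7: → [0,6); WM=−∞
i=1 t=2 v=1: → [0,6); WM=−∞
i=2 t=7 v=8: → [6,12); WM=6; [0,6) fires=7
i=3 t=7 v=1: → [6,12); WM=6
i=4 t=8 v=3: → [6,12); WM=6
i=5 t=3 v=6: DROP (t<6-0); WM=7
i=6 t=9 v=2: → [6,12); WM=7
i=7 t=9 v=3: → [6,12); WM=7
i=8 t=10 v=1: → [6,12); WM=9
i=9 t=12 v=8: → [12,18); WM=9
i=10 t=13 v=5: → [12,18); WM=9
i=11 t=14 v=8: → [12,18); WM=13; [6,12) fires=8
i=12 t=15 v=1: → [12,18); WM=13
i=13 t=18 v=5: → [18,24); WM=13
i=14 t=20 v=5: → [18,24); WM=19; [12,18) fires=8
i=15 t=24 v=6: → [24,30); WM=19
i=16 t=22 v=7: → [18,24); WM=19
i=17 t=25 v=9: → [24,30); WM=24; [18,24) fires=7
i=18 t=26 v=2: → [24,30); WM=24
i=19 t=26 v=2: → [24,30); WM=24
i=20 t=27 v=9: → [24,30); WM=26
i=21 t=27 v=7: → [24,30); WM=26
i=22 t=29 v=4: → [24,30); WM=26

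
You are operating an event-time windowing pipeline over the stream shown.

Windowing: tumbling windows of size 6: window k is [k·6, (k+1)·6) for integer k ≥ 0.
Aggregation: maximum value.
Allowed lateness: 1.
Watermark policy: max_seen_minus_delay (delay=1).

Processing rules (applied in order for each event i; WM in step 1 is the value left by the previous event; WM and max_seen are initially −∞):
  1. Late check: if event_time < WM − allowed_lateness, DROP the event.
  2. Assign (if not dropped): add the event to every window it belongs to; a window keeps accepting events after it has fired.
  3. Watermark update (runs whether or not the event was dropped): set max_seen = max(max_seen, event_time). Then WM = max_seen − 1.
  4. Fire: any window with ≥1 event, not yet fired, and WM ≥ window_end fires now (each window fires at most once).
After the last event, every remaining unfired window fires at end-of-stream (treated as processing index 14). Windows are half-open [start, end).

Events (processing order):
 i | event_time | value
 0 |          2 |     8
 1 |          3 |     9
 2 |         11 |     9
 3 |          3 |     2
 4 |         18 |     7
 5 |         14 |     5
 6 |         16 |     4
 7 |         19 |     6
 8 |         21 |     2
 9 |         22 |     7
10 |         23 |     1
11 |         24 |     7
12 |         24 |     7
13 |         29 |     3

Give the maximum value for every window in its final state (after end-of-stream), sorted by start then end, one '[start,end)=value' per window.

i=0 t=2 v=8: → [0,6); WM=1
i=1 t=3 v=9: → [0,6); WM=2
i=2 t=11 v=9: → [6,12); WM=10; [0,6) fires=9
i=3 t=3 v=2: DROP (t<10-1); WM=10
i=4 t=18 v=7: → [18,24); WM=17; [6,12) fires=9
i=5 t=14 v=5: DROP (t<17-1); WM=17
i=6 t=16 v=4: → [12,18); WM=17
i=7 t=19 v=6: → [18,24); WM=18; [12,18) fires=4
i=8 t=21 v=2: → [18,24); WM=20
i=9 t=22 v=7: → [18,24); WM=21
i=10 t=23 v=1: → [18,24); WM=22
i=11 t=24 v=7: → [24,30); WM=23
i=12 t=24 v=7: → [24,30); WM=23
i=13 t=29 v=3: → [24,30); WM=28; [18,24) fires=7

[0,6)=9 [6,12)=9 [12,18)=4 [18,24)=7 [24,30)=7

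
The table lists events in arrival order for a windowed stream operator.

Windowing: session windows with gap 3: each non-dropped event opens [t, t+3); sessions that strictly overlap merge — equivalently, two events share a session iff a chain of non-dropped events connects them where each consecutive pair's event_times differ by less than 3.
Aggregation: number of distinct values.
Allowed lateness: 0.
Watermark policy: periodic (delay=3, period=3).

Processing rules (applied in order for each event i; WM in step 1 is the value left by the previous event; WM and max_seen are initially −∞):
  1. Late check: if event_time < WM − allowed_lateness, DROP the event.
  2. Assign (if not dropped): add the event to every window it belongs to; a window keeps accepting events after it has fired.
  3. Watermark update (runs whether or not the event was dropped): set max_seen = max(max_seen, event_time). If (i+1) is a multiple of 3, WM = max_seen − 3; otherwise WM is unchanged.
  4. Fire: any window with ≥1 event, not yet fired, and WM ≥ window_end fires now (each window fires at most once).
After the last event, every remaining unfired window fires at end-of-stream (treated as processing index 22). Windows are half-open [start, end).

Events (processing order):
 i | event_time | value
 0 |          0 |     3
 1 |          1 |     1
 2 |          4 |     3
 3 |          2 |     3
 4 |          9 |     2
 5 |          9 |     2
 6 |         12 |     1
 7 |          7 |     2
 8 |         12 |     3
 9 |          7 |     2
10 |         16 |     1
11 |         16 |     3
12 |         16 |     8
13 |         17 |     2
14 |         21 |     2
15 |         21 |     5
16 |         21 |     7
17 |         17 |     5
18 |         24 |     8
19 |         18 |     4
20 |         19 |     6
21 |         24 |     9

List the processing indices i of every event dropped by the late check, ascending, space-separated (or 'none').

9 17

i=0 t=0 v=3: → [0,3); WM=−∞
i=1 t=1 v=1: → [0,4); WM=−∞
i=2 t=4 v=3: → [4,7); WM=1
i=3 t=2 v=3: → [0,7); WM=1
i=4 t=9 v=2: → [9,12); WM=1
i=5 t=9 v=2: → [9,12); WM=6
i=6 t=12 v=1: → [12,15); WM=6
i=7 t=7 v=2: → [7,12); WM=6
i=8 t=12 v=3: → [12,15); WM=9
i=9 t=7 v=2: DROP (t<9-0); WM=9
i=10 t=16 v=1: → [16,19); WM=9
i=11 t=16 v=3: → [16,19); WM=13
i=12 t=16 v=8: → [16,19); WM=13
i=13 t=17 v=2: → [16,20); WM=13
i=14 t=21 v=2: → [21,24); WM=18
i=15 t=21 v=5: → [21,24); WM=18
i=16 t=21 v=7: → [21,24); WM=18
i=17 t=17 v=5: DROP (t<18-0); WM=18
i=18 t=24 v=8: → [24,27); WM=18
i=19 t=18 v=4: → [16,21); WM=18
i=20 t=19 v=6: → [16,24); WM=21
i=21 t=24 v=9: → [24,27); WM=21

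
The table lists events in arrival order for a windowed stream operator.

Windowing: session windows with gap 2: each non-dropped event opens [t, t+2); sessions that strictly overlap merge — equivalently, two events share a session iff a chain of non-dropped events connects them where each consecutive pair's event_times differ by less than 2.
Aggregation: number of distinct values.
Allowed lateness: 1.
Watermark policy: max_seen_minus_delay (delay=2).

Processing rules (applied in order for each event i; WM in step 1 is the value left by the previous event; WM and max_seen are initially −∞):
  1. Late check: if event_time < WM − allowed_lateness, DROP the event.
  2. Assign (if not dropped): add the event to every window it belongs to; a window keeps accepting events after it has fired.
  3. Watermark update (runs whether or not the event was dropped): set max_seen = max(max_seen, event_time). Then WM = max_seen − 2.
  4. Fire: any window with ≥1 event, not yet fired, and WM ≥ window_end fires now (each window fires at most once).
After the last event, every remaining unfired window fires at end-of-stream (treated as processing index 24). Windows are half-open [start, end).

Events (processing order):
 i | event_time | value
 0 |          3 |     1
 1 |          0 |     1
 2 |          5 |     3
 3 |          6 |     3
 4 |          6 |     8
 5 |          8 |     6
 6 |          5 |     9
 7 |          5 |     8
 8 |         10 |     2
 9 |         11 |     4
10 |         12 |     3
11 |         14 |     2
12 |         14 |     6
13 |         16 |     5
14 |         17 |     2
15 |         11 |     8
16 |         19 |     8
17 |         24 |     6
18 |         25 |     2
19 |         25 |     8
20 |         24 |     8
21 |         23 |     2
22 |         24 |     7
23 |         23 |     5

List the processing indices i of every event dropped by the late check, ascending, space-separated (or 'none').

15

i=0 t=3 v=1: → [3,5); WM=1
i=1 t=0 v=1: → [0,2); WM=1
i=2 t=5 v=3: → [5,7); WM=3
i=3 t=6 v=3: → [5,8); WM=4
i=4 t=6 v=8: → [5,8); WM=4
i=5 t=8 v=6: → [8,10); WM=6
i=6 t=5 v=9: → [5,8); WM=6
i=7 t=5 v=8: → [5,8); WM=6
i=8 t=10 v=2: → [10,12); WM=8
i=9 t=11 v=4: → [10,13); WM=9
i=10 t=12 v=3: → [10,14); WM=10
i=11 t=14 v=2: → [14,16); WM=12
i=12 t=14 v=6: → [14,16); WM=12
i=13 t=16 v=5: → [16,18); WM=14
i=14 t=17 v=2: → [16,19); WM=15
i=15 t=11 v=8: DROP (t<15-1); WM=15
i=16 t=19 v=8: → [19,21); WM=17
i=17 t=24 v=6: → [24,26); WM=22
i=18 t=25 v=2: → [24,27); WM=23
i=19 t=25 v=8: → [24,27); WM=23
i=20 t=24 v=8: → [24,27); WM=23
i=21 t=23 v=2: → [23,27); WM=23
i=22 t=24 v=7: → [23,27); WM=23
i=23 t=23 v=5: → [23,27); WM=23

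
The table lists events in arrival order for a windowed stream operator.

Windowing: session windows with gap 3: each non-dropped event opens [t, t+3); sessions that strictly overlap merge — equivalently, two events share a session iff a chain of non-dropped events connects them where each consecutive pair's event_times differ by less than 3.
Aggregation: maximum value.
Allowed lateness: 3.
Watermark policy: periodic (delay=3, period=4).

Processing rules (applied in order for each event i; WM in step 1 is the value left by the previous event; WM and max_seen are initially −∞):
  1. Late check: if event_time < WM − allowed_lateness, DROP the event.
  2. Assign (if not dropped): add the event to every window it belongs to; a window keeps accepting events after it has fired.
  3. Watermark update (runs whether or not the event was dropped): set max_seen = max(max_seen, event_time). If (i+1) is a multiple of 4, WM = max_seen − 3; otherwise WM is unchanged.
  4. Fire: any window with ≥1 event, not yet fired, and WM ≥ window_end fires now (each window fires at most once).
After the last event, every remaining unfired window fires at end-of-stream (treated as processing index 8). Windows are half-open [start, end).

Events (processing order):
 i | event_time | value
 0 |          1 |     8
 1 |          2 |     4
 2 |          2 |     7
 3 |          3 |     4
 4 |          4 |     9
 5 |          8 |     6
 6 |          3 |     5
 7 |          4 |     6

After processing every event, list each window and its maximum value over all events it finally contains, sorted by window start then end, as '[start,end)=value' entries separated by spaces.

[1,7)=9 [8,11)=6

i=0 t=1 v=8: → [1,4); WM=−∞
i=1 t=2 v=4: → [1,5); WM=−∞
i=2 t=2 v=7: → [1,5); WM=−∞
i=3 t=3 v=4: → [1,6); WM=0
i=4 t=4 v=9: → [1,7); WM=0
i=5 t=8 v=6: → [8,11); WM=0
i=6 t=3 v=5: → [1,7); WM=0
i=7 t=4 v=6: → [1,7); WM=5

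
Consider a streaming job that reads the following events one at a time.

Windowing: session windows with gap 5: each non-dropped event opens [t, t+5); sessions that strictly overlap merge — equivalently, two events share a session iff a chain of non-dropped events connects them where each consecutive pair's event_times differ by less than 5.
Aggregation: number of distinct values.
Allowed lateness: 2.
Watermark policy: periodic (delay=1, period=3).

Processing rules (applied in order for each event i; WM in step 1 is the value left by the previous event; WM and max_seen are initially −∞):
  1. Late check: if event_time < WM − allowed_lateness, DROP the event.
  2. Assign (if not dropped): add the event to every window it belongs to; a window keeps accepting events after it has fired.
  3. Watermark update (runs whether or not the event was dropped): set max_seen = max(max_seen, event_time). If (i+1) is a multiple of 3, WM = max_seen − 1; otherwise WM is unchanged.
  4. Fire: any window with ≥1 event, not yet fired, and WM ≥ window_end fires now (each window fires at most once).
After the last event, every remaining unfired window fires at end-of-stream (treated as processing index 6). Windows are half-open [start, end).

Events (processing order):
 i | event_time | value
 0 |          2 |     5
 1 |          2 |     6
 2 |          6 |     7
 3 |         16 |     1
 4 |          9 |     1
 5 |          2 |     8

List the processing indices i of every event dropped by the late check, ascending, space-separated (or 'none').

5

i=0 t=2 v=5: → [2,7); WM=−∞
i=1 t=2 v=6: → [2,7); WM=−∞
i=2 t=6 v=7: → [2,11); WM=5
i=3 t=16 v=1: → [16,21); WM=5
i=4 t=9 v=1: → [2,14); WM=5
i=5 t=2 v=8: DROP (t<5-2); WM=15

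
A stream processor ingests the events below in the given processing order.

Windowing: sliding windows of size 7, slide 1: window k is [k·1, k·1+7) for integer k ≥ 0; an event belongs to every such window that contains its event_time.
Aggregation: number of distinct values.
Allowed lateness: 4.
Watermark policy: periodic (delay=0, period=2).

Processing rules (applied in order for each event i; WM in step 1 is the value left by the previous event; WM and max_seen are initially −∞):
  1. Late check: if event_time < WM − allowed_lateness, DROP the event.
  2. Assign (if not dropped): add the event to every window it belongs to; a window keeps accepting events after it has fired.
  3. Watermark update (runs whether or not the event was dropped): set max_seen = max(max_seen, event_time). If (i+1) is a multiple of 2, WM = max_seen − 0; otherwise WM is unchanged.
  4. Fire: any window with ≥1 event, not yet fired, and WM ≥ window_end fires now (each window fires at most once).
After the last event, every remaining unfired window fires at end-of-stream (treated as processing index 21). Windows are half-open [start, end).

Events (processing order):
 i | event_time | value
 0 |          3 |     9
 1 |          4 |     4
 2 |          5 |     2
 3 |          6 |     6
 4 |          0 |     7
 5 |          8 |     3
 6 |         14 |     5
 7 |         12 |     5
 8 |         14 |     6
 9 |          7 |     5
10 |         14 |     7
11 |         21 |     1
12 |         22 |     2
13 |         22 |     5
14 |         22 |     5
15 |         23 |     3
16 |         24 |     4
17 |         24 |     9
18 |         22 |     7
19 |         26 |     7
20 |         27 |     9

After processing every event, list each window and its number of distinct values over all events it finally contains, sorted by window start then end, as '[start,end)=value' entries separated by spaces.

i=0 t=3 v=9: → [3,10),[2,9),[1,8),[0,7); WM=−∞
i=1 t=4 v=4: → [4,11),[3,10),[2,9),[1,8),[0,7); WM=4
i=2 t=5 v=2: → [5,12),[4,11),[3,10),[2,9),[1,8),[0,7); WM=4
i=3 t=6 v=6: → [6,13),[5,12),[4,11),[3,10),[2,9),[1,8),[0,7); WM=6
i=4 t=0 v=7: DROP (t<6-4); WM=6
i=5 t=8 v=3: → [8,15),[7,14),[6,13),[5,12),[4,11),[3,10),[2,9); WM=8; [0,7) fires=4 [1,8) fires=4
i=6 t=14 v=5: → [14,21),[13,20),[12,19),[11,18),[10,17),[9,16),[8,15); WM=8
i=7 t=12 v=5: → [12,19),[11,18),[10,17),[9,16),[8,15),[7,14),[6,13); WM=14; [2,9) fires=5 [3,10) fires=5 [4,11) fires=4 [5,12) fires=3 [6,13) fires=3 [7,14) fires=2
i=8 t=14 v=6: → [14,21),[13,20),[12,19),[11,18),[10,17),[9,16),[8,15); WM=14
i=9 t=7 v=5: DROP (t<14-4); WM=14
i=10 t=14 v=7: → [14,21),[13,20),[12,19),[11,18),[10,17),[9,16),[8,15); WM=14
i=11 t=21 v=1: → [21,28),[20,27),[19,26),[18,25),[17,24),[16,23),[15,22); WM=21; [8,15) fires=4 [9,16) fires=3 [10,17) fires=3 [11,18) fires=3 [12,19) fires=3 [13,20) fires=3 [14,21) fires=3
i=12 t=22 v=2: → [22,29),[21,28),[20,27),[19,26),[18,25),[17,24),[16,23); WM=21
i=13 t=22 v=5: → [22,29),[21,28),[20,27),[19,26),[18,25),[17,24),[16,23); WM=22; [15,22) fires=1
i=14 t=22 v=5: → [22,29),[21,28),[20,27),[19,26),[18,25),[17,24),[16,23); WM=22
i=15 t=23 v=3: → [23,30),[22,29),[21,28),[20,27),[19,26),[18,25),[17,24); WM=23; [16,23) fires=3
i=16 t=24 v=4: → [24,31),[23,30),[22,29),[21,28),[20,27),[19,26),[18,25); WM=23
i=17 t=24 v=9: → [24,31),[23,30),[22,29),[21,28),[20,27),[19,26),[18,25); WM=24; [17,24) fires=4
i=18 t=22 v=7: → [22,29),[21,28),[20,27),[19,26),[18,25),[17,24),[16,23); WM=24
i=19 t=26 v=7: → [26,33),[25,32),[24,31),[23,30),[22,29),[21,28),[20,27); WM=26; [18,25) fires=7 [19,26) fires=7
i=20 t=27 v=9: → [27,34),[26,33),[25,32),[24,31),[23,30),[22,29),[21,28); WM=26

[0,7)=4 [1,8)=4 [2,9)=5 [3,10)=5 [4,11)=4 [5,12)=3 [6,13)=3 [7,14)=2 [8,15)=4 [9,16)=3 [10,17)=3 [11,18)=3 [12,19)=3 [13,20)=3 [14,21)=3 [15,22)=1 [16,23)=4 [17,24)=5 [18,25)=7 [19,26)=7 [20,27)=7 [21,28)=7 [22,29)=6 [23,30)=4 [24,31)=3 [25,32)=2 [26,33)=2 [27,34)=1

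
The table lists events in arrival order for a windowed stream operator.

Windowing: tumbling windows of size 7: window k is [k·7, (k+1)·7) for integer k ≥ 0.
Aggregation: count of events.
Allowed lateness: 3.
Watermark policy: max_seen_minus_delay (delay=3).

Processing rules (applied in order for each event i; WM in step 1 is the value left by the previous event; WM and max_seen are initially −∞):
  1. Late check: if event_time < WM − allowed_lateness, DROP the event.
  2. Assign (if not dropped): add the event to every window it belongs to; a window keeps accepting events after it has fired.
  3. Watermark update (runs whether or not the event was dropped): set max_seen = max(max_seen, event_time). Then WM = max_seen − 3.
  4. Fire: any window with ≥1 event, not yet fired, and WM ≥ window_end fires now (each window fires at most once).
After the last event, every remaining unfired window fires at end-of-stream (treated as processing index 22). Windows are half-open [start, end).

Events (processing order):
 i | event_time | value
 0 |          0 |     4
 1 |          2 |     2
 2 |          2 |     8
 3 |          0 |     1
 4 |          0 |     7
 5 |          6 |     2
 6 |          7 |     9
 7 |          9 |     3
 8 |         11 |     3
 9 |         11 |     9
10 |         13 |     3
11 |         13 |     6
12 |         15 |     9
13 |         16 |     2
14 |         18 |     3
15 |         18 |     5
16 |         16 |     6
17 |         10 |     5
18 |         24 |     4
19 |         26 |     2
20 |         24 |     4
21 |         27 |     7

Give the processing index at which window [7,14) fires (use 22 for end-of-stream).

14

i=0 t=0 v=4: → [0,7); WM=-3
i=1 t=2 v=2: → [0,7); WM=-1
i=2 t=2 v=8: → [0,7); WM=-1
i=3 t=0 v=1: → [0,7); WM=-1
i=4 t=0 v=7: → [0,7); WM=-1
i=5 t=6 v=2: → [0,7); WM=3
i=6 t=7 v=9: → [7,14); WM=4
i=7 t=9 v=3: → [7,14); WM=6
i=8 t=11 v=3: → [7,14); WM=8; [0,7) fires=6
i=9 t=11 v=9: → [7,14); WM=8
i=10 t=13 v=3: → [7,14); WM=10
i=11 t=13 v=6: → [7,14); WM=10
i=12 t=15 v=9: → [14,21); WM=12
i=13 t=16 v=2: → [14,21); WM=13
i=14 t=18 v=3: → [14,21); WM=15; [7,14) fires=6
i=15 t=18 v=5: → [14,21); WM=15
i=16 t=16 v=6: → [14,21); WM=15
i=17 t=10 v=5: DROP (t<15-3); WM=15
i=18 t=24 v=4: → [21,28); WM=21; [14,21) fires=5
i=19 t=26 v=2: → [21,28); WM=23
i=20 t=24 v=4: → [21,28); WM=23
i=21 t=27 v=7: → [21,28); WM=24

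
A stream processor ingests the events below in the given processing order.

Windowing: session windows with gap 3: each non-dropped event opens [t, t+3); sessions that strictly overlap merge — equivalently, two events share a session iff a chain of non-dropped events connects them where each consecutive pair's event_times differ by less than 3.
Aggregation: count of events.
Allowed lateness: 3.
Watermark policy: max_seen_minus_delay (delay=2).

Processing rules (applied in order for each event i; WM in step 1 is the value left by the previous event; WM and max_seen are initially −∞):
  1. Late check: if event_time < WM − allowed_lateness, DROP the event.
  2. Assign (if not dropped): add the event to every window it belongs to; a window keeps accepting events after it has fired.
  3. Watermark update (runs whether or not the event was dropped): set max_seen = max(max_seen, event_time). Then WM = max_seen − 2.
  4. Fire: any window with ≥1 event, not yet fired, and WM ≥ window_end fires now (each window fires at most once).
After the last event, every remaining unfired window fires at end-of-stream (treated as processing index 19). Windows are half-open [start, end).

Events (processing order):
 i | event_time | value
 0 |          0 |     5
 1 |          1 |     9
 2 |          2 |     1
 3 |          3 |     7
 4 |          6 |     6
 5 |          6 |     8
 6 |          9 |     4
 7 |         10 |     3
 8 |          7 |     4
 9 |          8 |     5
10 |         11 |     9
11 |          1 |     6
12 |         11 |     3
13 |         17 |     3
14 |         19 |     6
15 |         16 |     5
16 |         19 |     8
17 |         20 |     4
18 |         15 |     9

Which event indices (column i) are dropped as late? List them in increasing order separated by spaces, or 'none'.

11

i=0 t=0 v=5: → [0,3); WM=-2
i=1 t=1 v=9: → [0,4); WM=-1
i=2 t=2 v=1: → [0,5); WM=0
i=3 t=3 v=7: → [0,6); WM=1
i=4 t=6 v=6: → [6,9); WM=4
i=5 t=6 v=8: → [6,9); WM=4
i=6 t=9 v=4: → [9,12); WM=7
i=7 t=10 v=3: → [9,13); WM=8
i=8 t=7 v=4: → [6,13); WM=8
i=9 t=8 v=5: → [6,13); WM=8
i=10 t=11 v=9: → [6,14); WM=9
i=11 t=1 v=6: DROP (t<9-3); WM=9
i=12 t=11 v=3: → [6,14); WM=9
i=13 t=17 v=3: → [17,20); WM=15
i=14 t=19 v=6: → [17,22); WM=17
i=15 t=16 v=5: → [16,22); WM=17
i=16 t=19 v=8: → [16,22); WM=17
i=17 t=20 v=4: → [16,23); WM=18
i=18 t=15 v=9: → [15,23); WM=18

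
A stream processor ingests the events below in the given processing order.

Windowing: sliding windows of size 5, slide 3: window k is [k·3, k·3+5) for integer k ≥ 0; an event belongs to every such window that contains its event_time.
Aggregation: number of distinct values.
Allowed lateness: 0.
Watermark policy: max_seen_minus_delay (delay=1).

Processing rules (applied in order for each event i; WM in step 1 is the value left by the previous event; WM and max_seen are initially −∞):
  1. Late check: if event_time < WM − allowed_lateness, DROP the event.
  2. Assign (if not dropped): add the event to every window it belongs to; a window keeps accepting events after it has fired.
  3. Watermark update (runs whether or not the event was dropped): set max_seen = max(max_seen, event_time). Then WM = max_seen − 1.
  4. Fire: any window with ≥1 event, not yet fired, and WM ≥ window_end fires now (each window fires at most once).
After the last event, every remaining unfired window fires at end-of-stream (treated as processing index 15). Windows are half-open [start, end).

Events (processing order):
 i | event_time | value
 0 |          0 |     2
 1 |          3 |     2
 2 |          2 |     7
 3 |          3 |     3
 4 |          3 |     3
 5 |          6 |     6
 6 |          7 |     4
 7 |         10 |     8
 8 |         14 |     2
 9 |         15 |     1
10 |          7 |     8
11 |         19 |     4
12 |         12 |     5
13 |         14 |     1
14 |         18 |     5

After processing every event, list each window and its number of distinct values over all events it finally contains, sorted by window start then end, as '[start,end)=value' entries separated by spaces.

i=0 t=0 v=2: → [0,5); WM=-1
i=1 t=3 v=2: → [3,8),[0,5); WM=2
i=2 t=2 v=7: → [0,5); WM=2
i=3 t=3 v=3: → [3,8),[0,5); WM=2
i=4 t=3 v=3: → [3,8),[0,5); WM=2
i=5 t=6 v=6: → [6,11),[3,8); WM=5; [0,5) fires=3
i=6 t=7 v=4: → [6,11),[3,8); WM=6
i=7 t=10 v=8: → [9,14),[6,11); WM=9; [3,8) fires=4
i=8 t=14 v=2: → [12,17); WM=13; [6,11) fires=3
i=9 t=15 v=1: → [15,20),[12,17); WM=14; [9,14) fires=1
i=10 t=7 v=8: DROP (t<14-0); WM=14
i=11 t=19 v=4: → [18,23),[15,20); WM=18; [12,17) fires=2
i=12 t=12 v=5: DROP (t<18-0); WM=18
i=13 t=14 v=1: DROP (t<18-0); WM=18
i=14 t=18 v=5: → [18,23),[15,20); WM=18

[0,5)=3 [3,8)=4 [6,11)=3 [9,14)=1 [12,17)=2 [15,20)=3 [18,23)=2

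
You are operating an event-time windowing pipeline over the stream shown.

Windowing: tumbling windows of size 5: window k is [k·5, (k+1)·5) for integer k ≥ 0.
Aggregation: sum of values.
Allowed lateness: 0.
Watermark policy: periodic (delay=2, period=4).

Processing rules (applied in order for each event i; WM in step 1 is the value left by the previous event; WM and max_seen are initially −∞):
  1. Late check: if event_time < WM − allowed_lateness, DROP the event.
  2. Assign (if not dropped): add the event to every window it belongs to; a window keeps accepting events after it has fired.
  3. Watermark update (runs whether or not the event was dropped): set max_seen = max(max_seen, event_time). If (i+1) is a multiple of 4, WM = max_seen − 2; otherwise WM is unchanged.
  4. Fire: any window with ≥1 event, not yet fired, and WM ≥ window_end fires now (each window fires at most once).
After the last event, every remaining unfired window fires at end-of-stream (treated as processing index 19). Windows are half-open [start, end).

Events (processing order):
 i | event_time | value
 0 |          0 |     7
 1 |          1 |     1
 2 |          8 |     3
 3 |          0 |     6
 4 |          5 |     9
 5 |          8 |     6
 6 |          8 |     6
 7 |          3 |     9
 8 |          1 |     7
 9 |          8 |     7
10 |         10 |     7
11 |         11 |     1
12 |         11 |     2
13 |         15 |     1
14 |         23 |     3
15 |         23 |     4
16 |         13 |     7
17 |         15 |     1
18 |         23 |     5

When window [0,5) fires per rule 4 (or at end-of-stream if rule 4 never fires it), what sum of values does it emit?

14

i=0 t=0 v=7: → [0,5); WM=−∞
i=1 t=1 v=1: → [0,5); WM=−∞
i=2 t=8 v=3: → [5,10); WM=−∞
i=3 t=0 v=6: → [0,5); WM=6; [0,5) fires=14
i=4 t=5 v=9: DROP (t<6-0); WM=6
i=5 t=8 v=6: → [5,10); WM=6
i=6 t=8 v=6: → [5,10); WM=6
i=7 t=3 v=9: DROP (t<6-0); WM=6
i=8 t=1 v=7: DROP (t<6-0); WM=6
i=9 t=8 v=7: → [5,10); WM=6
i=10 t=10 v=7: → [10,15); WM=6
i=11 t=11 v=1: → [10,15); WM=9
i=12 t=11 v=2: → [10,15); WM=9
i=13 t=15 v=1: → [15,20); WM=9
i=14 t=23 v=3: → [20,25); WM=9
i=15 t=23 v=4: → [20,25); WM=21; [5,10) fires=22 [10,15) fires=10 [15,20) fires=1
i=16 t=13 v=7: DROP (t<21-0); WM=21
i=17 t=15 v=1: DROP (t<21-0); WM=21
i=18 t=23 v=5: → [20,25); WM=21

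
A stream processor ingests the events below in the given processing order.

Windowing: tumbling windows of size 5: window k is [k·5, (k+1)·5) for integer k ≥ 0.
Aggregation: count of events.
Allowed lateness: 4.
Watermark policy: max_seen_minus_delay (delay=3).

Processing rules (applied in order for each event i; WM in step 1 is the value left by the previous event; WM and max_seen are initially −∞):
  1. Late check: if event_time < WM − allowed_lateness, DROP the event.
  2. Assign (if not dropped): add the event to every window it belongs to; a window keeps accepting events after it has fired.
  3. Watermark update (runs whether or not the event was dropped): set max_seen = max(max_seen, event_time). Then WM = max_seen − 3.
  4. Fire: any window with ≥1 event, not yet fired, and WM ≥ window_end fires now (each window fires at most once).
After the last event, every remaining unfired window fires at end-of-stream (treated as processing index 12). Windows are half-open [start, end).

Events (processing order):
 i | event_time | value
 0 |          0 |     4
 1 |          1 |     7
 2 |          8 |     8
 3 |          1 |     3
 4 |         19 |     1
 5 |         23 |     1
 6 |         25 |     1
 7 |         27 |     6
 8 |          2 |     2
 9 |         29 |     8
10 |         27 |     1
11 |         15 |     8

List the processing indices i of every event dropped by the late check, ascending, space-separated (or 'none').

i=0 t=0 v=4: → [0,5); WM=-3
i=1 t=1 v=7: → [0,5); WM=-2
i=2 t=8 v=8: → [5,10); WM=5; [0,5) fires=2
i=3 t=1 v=3: → [0,5); WM=5
i=4 t=19 v=1: → [15,20); WM=16; [5,10) fires=1
i=5 t=23 v=1: → [20,25); WM=20; [15,20) fires=1
i=6 t=25 v=1: → [25,30); WM=22
i=7 t=27 v=6: → [25,30); WM=24
i=8 t=2 v=2: DROP (t<24-4); WM=24
i=9 t=29 v=8: → [25,30); WM=26; [20,25) fires=1
i=10 t=27 v=1: → [25,30); WM=26
i=11 t=15 v=8: DROP (t<26-4); WM=26

8 11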